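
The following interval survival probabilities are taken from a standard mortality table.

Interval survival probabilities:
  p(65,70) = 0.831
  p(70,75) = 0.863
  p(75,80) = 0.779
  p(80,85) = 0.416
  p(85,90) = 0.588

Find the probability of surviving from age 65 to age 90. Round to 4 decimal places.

Chaining the interval survival probabilities: 0.831 × 0.863 × 0.779 × 0.416 × 0.588.
= 0.136653.

0.1367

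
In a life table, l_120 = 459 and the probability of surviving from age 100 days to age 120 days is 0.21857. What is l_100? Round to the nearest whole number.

l_100 = l_120 / p = 459 / 0.21857 = 2100.

2100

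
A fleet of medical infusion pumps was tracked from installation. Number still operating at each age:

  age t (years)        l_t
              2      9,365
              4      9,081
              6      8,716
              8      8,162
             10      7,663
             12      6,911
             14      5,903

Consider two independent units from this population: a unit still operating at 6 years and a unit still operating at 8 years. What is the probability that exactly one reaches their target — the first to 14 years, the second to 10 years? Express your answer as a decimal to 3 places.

0.344

p₁ = l_14/l_6 = 5,903/8,716 = 0.677260; p₂ = l_10/l_8 = 7,663/8,162 = 0.938863.
P(exactly one) = p₁(1−p₂) + (1−p₁)p₂ = 0.041406 + 0.303009 = 0.344414.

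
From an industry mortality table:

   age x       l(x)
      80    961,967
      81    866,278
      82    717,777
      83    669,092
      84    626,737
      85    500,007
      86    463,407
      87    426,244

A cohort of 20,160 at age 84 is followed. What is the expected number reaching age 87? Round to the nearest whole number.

13711

The relevant probability is 426,244/626,737 = 0.680100.
Expected number = 20,160 × 0.680100 = 13711.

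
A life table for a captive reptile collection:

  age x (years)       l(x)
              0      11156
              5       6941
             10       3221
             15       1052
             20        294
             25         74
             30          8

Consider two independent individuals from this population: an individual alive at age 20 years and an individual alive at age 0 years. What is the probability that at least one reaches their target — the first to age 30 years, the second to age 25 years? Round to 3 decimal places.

p₁ = l(30)/l(20) = 8/294 = 0.027211; p₂ = l(25)/l(0) = 74/11156 = 0.006633.
P(at least one) = 1 − (1−p₁)(1−p₂) = 1 − 0.972789 × 0.993367 = 0.033664.

0.034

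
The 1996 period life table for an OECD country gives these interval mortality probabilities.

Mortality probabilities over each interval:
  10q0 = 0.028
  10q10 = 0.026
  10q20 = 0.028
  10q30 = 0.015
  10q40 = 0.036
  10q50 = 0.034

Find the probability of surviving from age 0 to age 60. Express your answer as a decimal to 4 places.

0.8441

The overall survival probability is (1 − 0.028) × (1 − 0.026) × (1 − 0.028) × (1 − 0.015) × (1 − 0.036) × (1 − 0.034).
= 0.972 × 0.974 × 0.972 × 0.985 × 0.964 × 0.966 = 0.844077.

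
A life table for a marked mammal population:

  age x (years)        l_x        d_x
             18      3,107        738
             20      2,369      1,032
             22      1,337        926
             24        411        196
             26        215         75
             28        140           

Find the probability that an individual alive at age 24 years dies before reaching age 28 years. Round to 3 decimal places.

P(die before 28 | alive at 24) = 1 − l_28/l_24 = 1 − 140/411 = (271)/411 = 0.659367.

0.659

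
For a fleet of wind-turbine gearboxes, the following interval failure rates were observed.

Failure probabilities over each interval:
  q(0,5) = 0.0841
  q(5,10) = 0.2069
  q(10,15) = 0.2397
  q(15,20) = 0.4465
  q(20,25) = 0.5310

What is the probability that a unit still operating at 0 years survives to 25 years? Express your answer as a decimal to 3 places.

0.143

P(survive 0→25) = (1 − 0.0841) × (1 − 0.2069) × (1 − 0.2397) × (1 − 0.4465) × (1 − 0.5310).
= 0.9159 × 0.7931 × 0.7603 × 0.5535 × 0.4690 = 0.143368.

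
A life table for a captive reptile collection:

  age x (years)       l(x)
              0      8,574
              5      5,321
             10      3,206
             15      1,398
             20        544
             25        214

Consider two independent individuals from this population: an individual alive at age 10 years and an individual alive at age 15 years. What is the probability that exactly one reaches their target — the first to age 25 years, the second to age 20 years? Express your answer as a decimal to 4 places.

p₁ = l(25)/l(10) = 214/3,206 = 0.066750; p₂ = l(20)/l(15) = 544/1,398 = 0.389127.
P(exactly one) = p₁(1−p₂) + (1−p₁)p₂ = 0.040776 + 0.363153 = 0.403929.

0.4039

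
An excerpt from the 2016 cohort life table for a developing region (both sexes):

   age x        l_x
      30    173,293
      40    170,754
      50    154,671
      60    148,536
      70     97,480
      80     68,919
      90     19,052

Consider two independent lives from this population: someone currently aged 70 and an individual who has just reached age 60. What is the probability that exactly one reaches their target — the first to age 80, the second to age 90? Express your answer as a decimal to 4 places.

p₁ = l_80/l_70 = 68,919/97,480 = 0.707007; p₂ = l_90/l_60 = 19,052/148,536 = 0.128265.
P(exactly one) = p₁(1−p₂) + (1−p₁)p₂ = 0.616323 + 0.037581 = 0.653903.

0.6539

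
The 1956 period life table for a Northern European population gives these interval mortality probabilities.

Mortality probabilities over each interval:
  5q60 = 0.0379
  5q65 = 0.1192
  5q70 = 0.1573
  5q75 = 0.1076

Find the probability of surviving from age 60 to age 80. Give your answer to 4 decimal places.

20p60 = (1 − 0.0379) × (1 − 0.1192) × (1 − 0.1573) × (1 − 0.1076).
= 0.9621 × 0.8808 × 0.8427 × 0.8924 = 0.637280.

0.6373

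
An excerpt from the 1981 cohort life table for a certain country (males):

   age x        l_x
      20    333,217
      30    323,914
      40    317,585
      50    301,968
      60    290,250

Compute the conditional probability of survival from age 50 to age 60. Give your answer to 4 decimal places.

0.9612

The conditional survival probability is l_60/l_50 = 290,250/301,968 = 0.961195.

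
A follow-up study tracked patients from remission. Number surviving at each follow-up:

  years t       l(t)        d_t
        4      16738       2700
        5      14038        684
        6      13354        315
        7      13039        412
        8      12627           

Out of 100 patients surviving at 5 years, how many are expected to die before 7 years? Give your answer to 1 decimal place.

7.1

The relevant probability is 1 − 13039/14038 = 0.071164.
Expected number = 100 × 0.071164 = 7.1.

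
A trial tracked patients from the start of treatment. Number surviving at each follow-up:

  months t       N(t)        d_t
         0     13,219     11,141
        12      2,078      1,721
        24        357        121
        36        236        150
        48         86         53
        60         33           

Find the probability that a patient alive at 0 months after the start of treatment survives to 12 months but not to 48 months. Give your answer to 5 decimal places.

This is the probability of reaching 12 but not 48, conditional on being alive at 0: (N(12) − N(48)) / N(0).
= (2,078 − 86) / 13,219 = 1,992 / 13,219 = 0.150692.

0.15069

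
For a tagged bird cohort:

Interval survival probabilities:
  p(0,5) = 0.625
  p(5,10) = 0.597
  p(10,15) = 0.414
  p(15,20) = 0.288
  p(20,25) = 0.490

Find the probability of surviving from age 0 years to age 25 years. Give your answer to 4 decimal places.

The overall survival probability is 0.625 × 0.597 × 0.414 × 0.288 × 0.490.
= 0.021799.

0.0218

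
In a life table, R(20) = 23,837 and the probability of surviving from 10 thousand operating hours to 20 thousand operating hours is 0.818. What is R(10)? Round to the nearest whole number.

29141

R(10) = R(20) / p = 23,837 / 0.818 = 29141.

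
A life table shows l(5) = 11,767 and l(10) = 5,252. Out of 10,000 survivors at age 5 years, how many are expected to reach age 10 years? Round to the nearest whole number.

The relevant probability is 5,252/11,767 = 0.446333.
Expected number = 10,000 × 0.446333 = 4463.

4463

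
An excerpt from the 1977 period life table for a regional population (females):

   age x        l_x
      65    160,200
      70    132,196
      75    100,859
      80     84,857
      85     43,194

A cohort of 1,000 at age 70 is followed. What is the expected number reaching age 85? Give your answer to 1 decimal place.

326.7

The relevant probability is 43,194/132,196 = 0.326742.
Expected number = 1,000 × 0.326742 = 326.7.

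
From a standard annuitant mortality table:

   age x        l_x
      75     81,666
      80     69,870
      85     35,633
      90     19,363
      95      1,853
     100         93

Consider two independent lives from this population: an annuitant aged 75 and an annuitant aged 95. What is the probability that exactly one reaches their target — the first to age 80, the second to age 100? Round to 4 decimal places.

p₁ = l_80/l_75 = 69,870/81,666 = 0.855558; p₂ = l_100/l_95 = 93/1,853 = 0.050189.
P(exactly one) = p₁(1−p₂) + (1−p₁)p₂ = 0.812618 + 0.007249 = 0.819868.

0.8199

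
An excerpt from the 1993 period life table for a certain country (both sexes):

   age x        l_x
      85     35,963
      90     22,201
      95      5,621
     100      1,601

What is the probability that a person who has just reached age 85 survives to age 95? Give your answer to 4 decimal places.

We want 10p85 = l_95/l_85.
The conditional survival probability is l_95/l_85 = 5,621/35,963 = 0.156300.

0.1563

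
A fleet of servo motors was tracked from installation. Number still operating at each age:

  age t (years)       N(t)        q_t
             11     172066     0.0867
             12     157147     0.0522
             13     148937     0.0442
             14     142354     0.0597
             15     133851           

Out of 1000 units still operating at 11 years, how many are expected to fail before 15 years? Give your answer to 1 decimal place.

The relevant probability is 1 − 133851/172066 = 0.222095.
Expected number = 1000 × 0.222095 = 222.1.

222.1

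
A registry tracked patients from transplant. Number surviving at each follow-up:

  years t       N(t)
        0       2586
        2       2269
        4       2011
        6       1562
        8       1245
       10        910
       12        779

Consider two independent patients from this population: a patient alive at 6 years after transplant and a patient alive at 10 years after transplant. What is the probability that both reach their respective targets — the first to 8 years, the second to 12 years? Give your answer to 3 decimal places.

p₁ = N(8)/N(6) = 1245/1562 = 0.797055; p₂ = N(12)/N(10) = 779/910 = 0.856044.
P(both) = p₁ × p₂ = 0.797055 × 0.856044 = 0.682314.

0.682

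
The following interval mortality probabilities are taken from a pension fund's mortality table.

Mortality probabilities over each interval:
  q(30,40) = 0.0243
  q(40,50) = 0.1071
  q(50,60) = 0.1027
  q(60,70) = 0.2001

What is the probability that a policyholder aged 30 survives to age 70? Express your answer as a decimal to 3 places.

P(survive 30→70) = (1 − 0.0243) × (1 − 0.1071) × (1 − 0.1027) × (1 − 0.2001).
= 0.9757 × 0.8929 × 0.8973 × 0.7999 = 0.625306.

0.625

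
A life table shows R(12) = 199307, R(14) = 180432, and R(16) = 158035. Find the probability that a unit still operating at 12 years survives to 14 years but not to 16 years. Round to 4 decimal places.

This is the probability of reaching 14 but not 16, conditional on being operational at 12: (R(14) − R(16)) / R(12).
= (180432 − 158035) / 199307 = 22397 / 199307 = 0.112374.

0.1124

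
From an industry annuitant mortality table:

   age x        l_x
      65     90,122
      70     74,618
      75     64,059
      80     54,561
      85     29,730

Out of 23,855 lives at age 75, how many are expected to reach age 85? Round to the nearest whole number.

11071

The relevant probability is 29,730/64,059 = 0.464103.
Expected number = 23,855 × 0.464103 = 11071.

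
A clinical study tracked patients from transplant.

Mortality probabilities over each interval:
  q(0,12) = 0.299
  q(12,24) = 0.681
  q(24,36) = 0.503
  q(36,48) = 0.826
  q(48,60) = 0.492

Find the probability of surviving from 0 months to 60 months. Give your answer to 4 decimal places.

Survival from 0 to 60 is the product of surviving each interval: (1 − 0.299) × (1 − 0.681) × (1 − 0.503) × (1 − 0.826) × (1 − 0.492).
= 0.701 × 0.319 × 0.497 × 0.174 × 0.508 = 0.009824.

0.0098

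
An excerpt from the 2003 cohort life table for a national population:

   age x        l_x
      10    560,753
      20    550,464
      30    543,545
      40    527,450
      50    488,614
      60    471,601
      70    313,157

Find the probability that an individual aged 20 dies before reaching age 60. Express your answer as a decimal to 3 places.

0.143

P(die before 60 | alive at 20) = 1 − l_60/l_20 = 1 − 471,601/550,464 = (78,863)/550,464 = 0.143266.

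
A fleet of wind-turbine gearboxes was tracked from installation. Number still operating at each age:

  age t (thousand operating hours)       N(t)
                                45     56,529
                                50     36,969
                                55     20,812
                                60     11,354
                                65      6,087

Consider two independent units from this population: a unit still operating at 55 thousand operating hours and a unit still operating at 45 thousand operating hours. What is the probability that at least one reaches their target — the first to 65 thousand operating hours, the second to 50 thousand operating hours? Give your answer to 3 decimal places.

p₁ = N(65)/N(55) = 6,087/20,812 = 0.292475; p₂ = N(50)/N(45) = 36,969/56,529 = 0.653983.
P(at least one) = 1 − (1−p₁)(1−p₂) = 1 − 0.707525 × 0.346017 = 0.755184.

0.755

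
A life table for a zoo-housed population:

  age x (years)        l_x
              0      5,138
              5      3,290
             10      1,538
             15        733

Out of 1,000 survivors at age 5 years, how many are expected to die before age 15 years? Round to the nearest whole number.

777

The relevant probability is 1 − 733/3,290 = 0.777204.
Expected number = 1,000 × 0.777204 = 777.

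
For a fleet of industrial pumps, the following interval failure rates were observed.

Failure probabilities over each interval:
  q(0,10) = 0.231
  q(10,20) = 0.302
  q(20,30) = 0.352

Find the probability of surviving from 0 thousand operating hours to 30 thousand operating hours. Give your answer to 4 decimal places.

0.3478

Chaining the interval survival probabilities: (1 − 0.231) × (1 − 0.302) × (1 − 0.352).
= 0.769 × 0.698 × 0.648 = 0.347822.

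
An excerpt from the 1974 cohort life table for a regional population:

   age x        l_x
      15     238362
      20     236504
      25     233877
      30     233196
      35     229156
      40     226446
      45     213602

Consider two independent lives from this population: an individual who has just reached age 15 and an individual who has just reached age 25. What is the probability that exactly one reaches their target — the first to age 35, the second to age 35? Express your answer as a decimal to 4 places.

p₁ = l_35/l_15 = 229156/238362 = 0.961378; p₂ = l_35/l_25 = 229156/233877 = 0.979814.
P(exactly one) = p₁(1−p₂) + (1−p₁)p₂ = 0.019406 + 0.037842 = 0.057249.

0.0572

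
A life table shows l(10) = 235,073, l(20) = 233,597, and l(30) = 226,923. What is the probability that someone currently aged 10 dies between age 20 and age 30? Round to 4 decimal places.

0.0284

This is the probability of reaching 20 but not 30, conditional on being alive at 10: (l(20) − l(30)) / l(10).
= (233,597 − 226,923) / 235,073 = 6,674 / 235,073 = 0.028391.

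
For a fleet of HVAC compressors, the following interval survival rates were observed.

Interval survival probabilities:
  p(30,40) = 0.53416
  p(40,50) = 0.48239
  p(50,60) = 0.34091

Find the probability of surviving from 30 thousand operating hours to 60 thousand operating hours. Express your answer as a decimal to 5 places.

The overall survival probability is 0.53416 × 0.48239 × 0.34091.
= 0.087843.

0.08784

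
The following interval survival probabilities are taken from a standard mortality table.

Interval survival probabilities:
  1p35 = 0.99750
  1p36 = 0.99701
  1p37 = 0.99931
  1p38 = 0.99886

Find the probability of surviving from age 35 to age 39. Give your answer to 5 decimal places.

Survival from 35 to 39 is the product of surviving each interval: 0.99750 × 0.99701 × 0.99931 × 0.99886.
= 0.992698.

0.99270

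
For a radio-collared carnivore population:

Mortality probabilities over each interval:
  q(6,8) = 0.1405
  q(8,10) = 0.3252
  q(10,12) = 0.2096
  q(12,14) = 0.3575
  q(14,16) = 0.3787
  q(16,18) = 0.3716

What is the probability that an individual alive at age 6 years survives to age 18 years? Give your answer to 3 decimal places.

0.115

The overall survival probability is (1 − 0.1405) × (1 − 0.3252) × (1 − 0.2096) × (1 − 0.3575) × (1 − 0.3787) × (1 − 0.3716).
= 0.8595 × 0.6748 × 0.7904 × 0.6425 × 0.6213 × 0.6284 = 0.114995.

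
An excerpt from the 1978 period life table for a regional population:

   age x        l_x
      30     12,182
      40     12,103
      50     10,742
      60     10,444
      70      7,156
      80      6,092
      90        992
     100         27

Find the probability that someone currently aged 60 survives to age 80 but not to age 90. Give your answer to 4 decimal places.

0.4883

This is the probability of reaching 80 but not 90, conditional on being alive at 60: (l_80 − l_90) / l_60.
= (6,092 − 992) / 10,444 = 5,100 / 10,444 = 0.488319.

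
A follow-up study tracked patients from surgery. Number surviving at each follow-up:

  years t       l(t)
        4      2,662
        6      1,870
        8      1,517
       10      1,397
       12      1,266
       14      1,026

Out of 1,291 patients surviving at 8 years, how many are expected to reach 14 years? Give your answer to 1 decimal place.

873.1

The relevant probability is 1,026/1,517 = 0.676335.
Expected number = 1,291 × 0.676335 = 873.1.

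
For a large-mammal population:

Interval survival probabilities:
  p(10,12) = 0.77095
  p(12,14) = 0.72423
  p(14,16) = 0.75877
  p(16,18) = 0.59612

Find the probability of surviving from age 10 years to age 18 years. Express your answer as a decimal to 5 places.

0.25255

Survival from 10 to 18 is the product of surviving each interval: 0.77095 × 0.72423 × 0.75877 × 0.59612.
= 0.252550.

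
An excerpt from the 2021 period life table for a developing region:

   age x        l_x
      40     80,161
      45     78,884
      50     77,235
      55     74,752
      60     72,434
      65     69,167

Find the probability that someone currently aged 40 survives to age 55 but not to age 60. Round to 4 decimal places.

We want 15|5q40 = (l_55 − l_60)/l_40.
This is the probability of reaching 55 but not 60, conditional on being alive at 40: (l_55 − l_60) / l_40.
= (74,752 − 72,434) / 80,161 = 2,318 / 80,161 = 0.028917.

0.0289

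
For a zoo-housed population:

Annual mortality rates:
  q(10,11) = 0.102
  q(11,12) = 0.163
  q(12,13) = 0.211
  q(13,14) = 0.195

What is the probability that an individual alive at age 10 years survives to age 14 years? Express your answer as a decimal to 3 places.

Survival from 10 to 14 is the product of surviving each interval: (1 − 0.102) × (1 − 0.163) × (1 − 0.211) × (1 − 0.195).
= 0.898 × 0.837 × 0.789 × 0.805 = 0.477391.

0.477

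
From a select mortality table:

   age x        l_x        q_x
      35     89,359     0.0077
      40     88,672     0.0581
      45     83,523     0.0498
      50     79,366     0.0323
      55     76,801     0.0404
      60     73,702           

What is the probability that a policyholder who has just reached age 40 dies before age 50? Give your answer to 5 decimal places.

P(die before 50 | alive at 40) = 1 − l_50/l_40 = 1 − 79,366/88,672 = (9,306)/88,672 = 0.104949.

0.10495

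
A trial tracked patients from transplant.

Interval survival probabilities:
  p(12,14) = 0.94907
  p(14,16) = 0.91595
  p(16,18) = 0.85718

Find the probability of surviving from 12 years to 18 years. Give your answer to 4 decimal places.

Chaining the interval survival probabilities: 0.94907 × 0.91595 × 0.85718.
= 0.745147.

0.7451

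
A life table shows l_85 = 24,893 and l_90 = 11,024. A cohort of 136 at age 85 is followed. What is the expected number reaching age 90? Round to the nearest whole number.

60

The relevant probability is 11,024/24,893 = 0.442855.
Expected number = 136 × 0.442855 = 60.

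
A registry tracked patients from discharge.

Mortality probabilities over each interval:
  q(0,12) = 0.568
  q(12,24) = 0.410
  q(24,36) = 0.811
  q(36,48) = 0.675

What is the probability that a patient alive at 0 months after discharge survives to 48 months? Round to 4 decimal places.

Chaining the interval survival probabilities: (1 − 0.568) × (1 − 0.410) × (1 − 0.811) × (1 − 0.675).
= 0.432 × 0.590 × 0.189 × 0.325 = 0.015656.

0.0157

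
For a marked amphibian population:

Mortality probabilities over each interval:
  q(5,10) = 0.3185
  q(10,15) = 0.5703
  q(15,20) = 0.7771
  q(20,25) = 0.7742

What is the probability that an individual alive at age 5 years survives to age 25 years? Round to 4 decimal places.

0.0147

Survival from 5 to 25 is the product of surviving each interval: (1 − 0.3185) × (1 − 0.5703) × (1 − 0.7771) × (1 − 0.7742).
= 0.6815 × 0.4297 × 0.2229 × 0.2258 = 0.014739.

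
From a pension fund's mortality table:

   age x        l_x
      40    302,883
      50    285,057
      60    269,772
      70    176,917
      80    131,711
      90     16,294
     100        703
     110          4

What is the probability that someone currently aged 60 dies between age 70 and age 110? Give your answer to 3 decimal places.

0.656

We want 10|40q60 = (l_70 − l_110)/l_60.
This is the probability of reaching 70 but not 110, conditional on being alive at 60: (l_70 − l_110) / l_60.
= (176,917 − 4) / 269,772 = 176,913 / 269,772 = 0.655787.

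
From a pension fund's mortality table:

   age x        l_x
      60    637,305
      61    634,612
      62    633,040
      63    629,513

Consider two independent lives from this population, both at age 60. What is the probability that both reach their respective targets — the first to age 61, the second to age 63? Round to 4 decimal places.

0.9836

p₁ = l_61/l_60 = 634,612/637,305 = 0.995774; p₂ = l_63/l_60 = 629,513/637,305 = 0.987774.
P(both) = p₁ × p₂ = 0.995774 × 0.987774 = 0.983600.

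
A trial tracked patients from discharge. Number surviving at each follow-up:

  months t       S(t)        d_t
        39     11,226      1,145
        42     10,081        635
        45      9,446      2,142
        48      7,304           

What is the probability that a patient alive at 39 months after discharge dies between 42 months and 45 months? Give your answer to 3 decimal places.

0.057

This is the probability of reaching 42 but not 45, conditional on being alive at 39: (S(42) − S(45)) / S(39).
= (10,081 − 9,446) / 11,226 = 635 / 11,226 = 0.056565.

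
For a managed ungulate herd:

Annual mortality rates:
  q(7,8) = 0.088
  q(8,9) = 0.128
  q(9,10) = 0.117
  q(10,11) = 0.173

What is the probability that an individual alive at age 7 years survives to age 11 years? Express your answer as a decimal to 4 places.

0.5807

The overall survival probability is (1 − 0.088) × (1 − 0.128) × (1 − 0.117) × (1 − 0.173).
= 0.912 × 0.872 × 0.883 × 0.827 = 0.580734.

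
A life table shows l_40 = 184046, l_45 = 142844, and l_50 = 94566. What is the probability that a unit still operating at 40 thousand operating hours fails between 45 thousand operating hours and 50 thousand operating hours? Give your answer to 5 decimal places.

This is the probability of reaching 45 but not 50, conditional on being operational at 40: (l_45 − l_50) / l_40.
= (142844 − 94566) / 184046 = 48278 / 184046 = 0.262315.

0.26231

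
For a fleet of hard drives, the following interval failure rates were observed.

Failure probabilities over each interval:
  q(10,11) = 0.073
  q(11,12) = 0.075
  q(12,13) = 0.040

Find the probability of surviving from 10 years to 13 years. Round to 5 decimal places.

0.82318

P(survive 10→13) = (1 − 0.073) × (1 − 0.075) × (1 − 0.040).
= 0.927 × 0.925 × 0.960 = 0.823176.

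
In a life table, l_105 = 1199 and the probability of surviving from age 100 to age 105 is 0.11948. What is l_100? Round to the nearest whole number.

l_100 = l_105 / p = 1199 / 0.11948 = 10035.

10035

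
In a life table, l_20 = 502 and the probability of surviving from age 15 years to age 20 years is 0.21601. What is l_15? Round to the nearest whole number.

l_15 = l_20 / p = 502 / 0.21601 = 2324.

2324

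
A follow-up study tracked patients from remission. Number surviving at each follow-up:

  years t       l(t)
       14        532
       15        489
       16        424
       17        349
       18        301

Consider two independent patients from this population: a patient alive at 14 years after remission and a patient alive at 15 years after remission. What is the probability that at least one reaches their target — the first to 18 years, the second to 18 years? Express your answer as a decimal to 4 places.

p₁ = l(18)/l(14) = 301/532 = 0.565789; p₂ = l(18)/l(15) = 301/489 = 0.615542.
P(at least one) = 1 − (1−p₁)(1−p₂) = 1 − 0.434211 × 0.384458 = 0.833064.

0.8331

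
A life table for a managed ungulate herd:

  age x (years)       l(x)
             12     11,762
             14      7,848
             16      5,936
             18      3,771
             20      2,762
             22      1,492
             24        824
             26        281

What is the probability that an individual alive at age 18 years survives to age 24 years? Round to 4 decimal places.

The conditional survival probability is l(24)/l(18) = 824/3,771 = 0.218510.

0.2185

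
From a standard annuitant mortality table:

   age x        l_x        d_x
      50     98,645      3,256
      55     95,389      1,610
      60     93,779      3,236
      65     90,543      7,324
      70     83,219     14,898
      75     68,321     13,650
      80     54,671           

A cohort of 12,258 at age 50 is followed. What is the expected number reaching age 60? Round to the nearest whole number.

The relevant probability is 93,779/98,645 = 0.950672.
Expected number = 12,258 × 0.950672 = 11653.

11653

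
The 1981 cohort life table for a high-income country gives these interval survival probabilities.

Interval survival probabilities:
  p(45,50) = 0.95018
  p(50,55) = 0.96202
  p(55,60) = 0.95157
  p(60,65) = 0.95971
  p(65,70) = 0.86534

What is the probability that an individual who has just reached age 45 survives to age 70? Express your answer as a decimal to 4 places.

0.7224

The overall survival probability is 0.95018 × 0.96202 × 0.95157 × 0.95971 × 0.86534.
= 0.722366.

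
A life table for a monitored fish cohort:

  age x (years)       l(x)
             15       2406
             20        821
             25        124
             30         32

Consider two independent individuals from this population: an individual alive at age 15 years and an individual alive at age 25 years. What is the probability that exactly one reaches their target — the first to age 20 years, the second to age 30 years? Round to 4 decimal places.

p₁ = l(20)/l(15) = 821/2406 = 0.341230; p₂ = l(30)/l(25) = 32/124 = 0.258065.
P(exactly one) = p₁(1−p₂) + (1−p₁)p₂ = 0.253170 + 0.170005 = 0.423176.

0.4232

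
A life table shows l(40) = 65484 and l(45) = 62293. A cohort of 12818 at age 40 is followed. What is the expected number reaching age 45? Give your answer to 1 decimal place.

12193.4

The relevant probability is 62293/65484 = 0.951271.
Expected number = 12818 × 0.951271 = 12193.4.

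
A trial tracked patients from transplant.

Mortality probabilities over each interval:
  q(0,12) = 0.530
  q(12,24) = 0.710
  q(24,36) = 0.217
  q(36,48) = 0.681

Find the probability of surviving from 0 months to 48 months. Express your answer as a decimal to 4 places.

0.0340

Survival from 0 to 48 is the product of surviving each interval: (1 − 0.530) × (1 − 0.710) × (1 − 0.217) × (1 − 0.681).
= 0.470 × 0.290 × 0.783 × 0.319 = 0.034045.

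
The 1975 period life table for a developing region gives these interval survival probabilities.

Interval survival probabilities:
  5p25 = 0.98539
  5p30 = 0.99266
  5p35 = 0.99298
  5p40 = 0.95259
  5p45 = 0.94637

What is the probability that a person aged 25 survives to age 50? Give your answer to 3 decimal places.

0.876

Survival from 25 to 50 is the product of surviving each interval: 0.98539 × 0.99266 × 0.99298 × 0.95259 × 0.94637.
= 0.875621.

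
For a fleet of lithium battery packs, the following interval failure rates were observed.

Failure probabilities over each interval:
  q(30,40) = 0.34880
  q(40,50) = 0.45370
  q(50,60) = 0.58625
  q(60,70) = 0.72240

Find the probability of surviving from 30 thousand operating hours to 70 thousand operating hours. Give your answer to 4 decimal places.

0.0409

Chaining the interval survival probabilities: (1 − 0.34880) × (1 − 0.45370) × (1 − 0.58625) × (1 − 0.72240).
= 0.65120 × 0.54630 × 0.41375 × 0.27760 = 0.040860.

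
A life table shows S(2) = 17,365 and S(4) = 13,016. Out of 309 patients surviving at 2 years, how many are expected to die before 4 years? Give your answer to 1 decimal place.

The relevant probability is 1 − 13,016/17,365 = 0.250446.
Expected number = 309 × 0.250446 = 77.4.

77.4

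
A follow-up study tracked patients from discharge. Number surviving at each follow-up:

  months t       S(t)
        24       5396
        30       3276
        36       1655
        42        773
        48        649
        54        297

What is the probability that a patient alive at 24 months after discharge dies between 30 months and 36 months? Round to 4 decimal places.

This is the probability of reaching 30 but not 36, conditional on being alive at 24: (S(30) − S(36)) / S(24).
= (3276 − 1655) / 5396 = 1621 / 5396 = 0.300408.

0.3004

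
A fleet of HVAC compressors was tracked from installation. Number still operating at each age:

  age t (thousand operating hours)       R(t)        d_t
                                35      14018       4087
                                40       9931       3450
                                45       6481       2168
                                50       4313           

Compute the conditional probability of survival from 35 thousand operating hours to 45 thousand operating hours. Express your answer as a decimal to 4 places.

The conditional survival probability is R(45)/R(35) = 6481/14018 = 0.462334.

0.4623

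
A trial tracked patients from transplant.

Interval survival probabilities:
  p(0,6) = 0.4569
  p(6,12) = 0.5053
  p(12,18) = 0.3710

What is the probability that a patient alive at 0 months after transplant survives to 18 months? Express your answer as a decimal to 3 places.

Survival from 0 to 18 is the product of surviving each interval: 0.4569 × 0.5053 × 0.3710.
= 0.085653.

0.086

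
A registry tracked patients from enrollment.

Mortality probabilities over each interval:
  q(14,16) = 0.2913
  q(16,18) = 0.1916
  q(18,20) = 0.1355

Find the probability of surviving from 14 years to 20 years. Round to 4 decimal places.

P(survive 14→20) = (1 − 0.2913) × (1 − 0.1916) × (1 − 0.1355).
= 0.7087 × 0.8084 × 0.8645 = 0.495283.

0.4953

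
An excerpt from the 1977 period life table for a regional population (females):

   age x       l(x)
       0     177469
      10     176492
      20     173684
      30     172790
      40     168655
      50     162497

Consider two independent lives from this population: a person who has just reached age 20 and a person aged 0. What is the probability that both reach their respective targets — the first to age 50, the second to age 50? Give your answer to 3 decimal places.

0.857

p₁ = l(50)/l(20) = 162497/173684 = 0.935590; p₂ = l(50)/l(0) = 162497/177469 = 0.915636.
P(both) = p₁ × p₂ = 0.935590 × 0.915636 = 0.856660.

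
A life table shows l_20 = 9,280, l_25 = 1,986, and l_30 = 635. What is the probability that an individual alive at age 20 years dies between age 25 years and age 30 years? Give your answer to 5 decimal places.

0.14558

This is the probability of reaching 25 but not 30, conditional on being alive at 20: (l_25 − l_30) / l_20.
= (1,986 − 635) / 9,280 = 1,351 / 9,280 = 0.145582.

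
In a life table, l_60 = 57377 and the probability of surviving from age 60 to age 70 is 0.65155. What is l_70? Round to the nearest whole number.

l_70 = l_60 × p = 57377 × 0.65155 = 37384.

37384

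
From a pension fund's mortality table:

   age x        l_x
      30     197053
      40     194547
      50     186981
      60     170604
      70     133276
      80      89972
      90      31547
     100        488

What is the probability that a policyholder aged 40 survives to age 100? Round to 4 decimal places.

We want 60p40 = l_100/l_40.
The conditional survival probability is l_100/l_40 = 488/194547 = 0.002508.

0.0025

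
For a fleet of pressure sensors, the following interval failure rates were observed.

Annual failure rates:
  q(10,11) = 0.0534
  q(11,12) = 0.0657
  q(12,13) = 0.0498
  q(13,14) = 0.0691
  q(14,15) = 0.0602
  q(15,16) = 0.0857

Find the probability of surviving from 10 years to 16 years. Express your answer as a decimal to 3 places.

0.672

Chaining the interval survival probabilities: (1 − 0.0534) × (1 − 0.0657) × (1 − 0.0498) × (1 − 0.0691) × (1 − 0.0602) × (1 − 0.0857).
= 0.9466 × 0.9343 × 0.9502 × 0.9309 × 0.9398 × 0.9143 = 0.672195.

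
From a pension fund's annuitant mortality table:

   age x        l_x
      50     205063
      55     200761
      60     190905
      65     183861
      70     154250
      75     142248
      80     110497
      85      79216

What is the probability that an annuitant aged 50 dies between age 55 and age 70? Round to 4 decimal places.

0.2268

This is the probability of reaching 55 but not 70, conditional on being alive at 50: (l_55 − l_70) / l_50.
= (200761 − 154250) / 205063 = 46511 / 205063 = 0.226813.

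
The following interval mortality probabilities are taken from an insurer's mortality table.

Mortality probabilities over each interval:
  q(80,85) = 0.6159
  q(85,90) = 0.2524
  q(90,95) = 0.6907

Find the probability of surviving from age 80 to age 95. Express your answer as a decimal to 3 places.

The overall survival probability is (1 − 0.6159) × (1 − 0.2524) × (1 − 0.6907).
= 0.3841 × 0.7476 × 0.3093 = 0.088816.

0.089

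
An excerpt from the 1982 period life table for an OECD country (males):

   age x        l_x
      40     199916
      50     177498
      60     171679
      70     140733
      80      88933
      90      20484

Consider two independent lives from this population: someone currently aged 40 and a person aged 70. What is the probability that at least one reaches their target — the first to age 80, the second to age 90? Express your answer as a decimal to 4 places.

0.5257

p₁ = l_80/l_40 = 88933/199916 = 0.444852; p₂ = l_90/l_70 = 20484/140733 = 0.145552.
P(at least one) = 1 − (1−p₁)(1−p₂) = 1 − 0.555148 × 0.854448 = 0.525655.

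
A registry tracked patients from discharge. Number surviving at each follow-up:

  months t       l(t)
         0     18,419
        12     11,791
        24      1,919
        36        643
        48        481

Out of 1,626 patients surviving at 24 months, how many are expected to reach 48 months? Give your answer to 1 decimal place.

407.6

The relevant probability is 481/1,919 = 0.250651.
Expected number = 1,626 × 0.250651 = 407.6.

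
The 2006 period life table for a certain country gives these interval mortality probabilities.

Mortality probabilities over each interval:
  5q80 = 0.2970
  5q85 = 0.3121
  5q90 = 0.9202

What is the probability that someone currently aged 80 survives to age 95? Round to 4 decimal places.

0.0386

The overall survival probability is (1 − 0.2970) × (1 − 0.3121) × (1 − 0.9202).
= 0.7030 × 0.6879 × 0.0798 = 0.038591.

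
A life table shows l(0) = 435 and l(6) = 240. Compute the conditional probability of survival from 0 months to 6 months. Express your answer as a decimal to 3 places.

The conditional survival probability is l(6)/l(0) = 240/435 = 0.551724.

0.552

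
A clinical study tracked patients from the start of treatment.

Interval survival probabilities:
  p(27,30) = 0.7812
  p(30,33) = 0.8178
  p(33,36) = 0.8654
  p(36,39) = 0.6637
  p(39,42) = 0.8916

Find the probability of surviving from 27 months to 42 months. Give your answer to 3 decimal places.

Survival from 27 to 42 is the product of surviving each interval: 0.7812 × 0.8178 × 0.8654 × 0.6637 × 0.8916.
= 0.327166.

0.327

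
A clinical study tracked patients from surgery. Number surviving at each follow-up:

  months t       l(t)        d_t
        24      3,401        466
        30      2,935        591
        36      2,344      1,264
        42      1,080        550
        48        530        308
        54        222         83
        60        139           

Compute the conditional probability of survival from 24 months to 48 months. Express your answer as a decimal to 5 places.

0.15584

The conditional survival probability is l(48)/l(24) = 530/3,401 = 0.155837.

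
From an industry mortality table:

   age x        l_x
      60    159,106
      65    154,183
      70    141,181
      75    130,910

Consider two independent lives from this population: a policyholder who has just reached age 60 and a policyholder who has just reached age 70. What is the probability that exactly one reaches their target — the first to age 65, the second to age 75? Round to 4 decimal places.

0.0992

p₁ = l_65/l_60 = 154,183/159,106 = 0.969058; p₂ = l_75/l_70 = 130,910/141,181 = 0.927249.
P(exactly one) = p₁(1−p₂) + (1−p₁)p₂ = 0.070500 + 0.028691 = 0.099191.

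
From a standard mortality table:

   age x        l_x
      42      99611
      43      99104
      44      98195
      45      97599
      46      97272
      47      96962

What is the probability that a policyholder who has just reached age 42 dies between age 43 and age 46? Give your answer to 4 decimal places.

0.0184

This is the probability of reaching 43 but not 46, conditional on being alive at 42: (l_43 − l_46) / l_42.
= (99104 − 97272) / 99611 = 1832 / 99611 = 0.018392.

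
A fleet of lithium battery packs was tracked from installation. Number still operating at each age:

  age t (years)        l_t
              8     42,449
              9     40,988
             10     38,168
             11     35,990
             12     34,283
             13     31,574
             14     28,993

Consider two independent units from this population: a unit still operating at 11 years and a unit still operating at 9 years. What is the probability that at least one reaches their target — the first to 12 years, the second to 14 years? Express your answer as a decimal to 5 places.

0.98612

p₁ = l_12/l_11 = 34,283/35,990 = 0.952570; p₂ = l_14/l_9 = 28,993/40,988 = 0.707353.
P(at least one) = 1 − (1−p₁)(1−p₂) = 1 − 0.047430 × 0.292647 = 0.986120.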